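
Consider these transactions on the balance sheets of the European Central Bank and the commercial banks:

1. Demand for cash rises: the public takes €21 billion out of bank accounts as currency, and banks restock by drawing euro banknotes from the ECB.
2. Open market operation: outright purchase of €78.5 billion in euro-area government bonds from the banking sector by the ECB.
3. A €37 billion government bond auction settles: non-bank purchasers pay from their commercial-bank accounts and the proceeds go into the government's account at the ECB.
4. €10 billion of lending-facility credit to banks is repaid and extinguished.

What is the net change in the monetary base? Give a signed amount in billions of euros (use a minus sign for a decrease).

ECB balance sheet:
  Assets:      Securities +€78.5B, Loans to banks −€10B
  Liabilities: Bank reserves +€10.5B, Currency in circulation +€21B, Government deposits +€37B
Monetary base = currency + reserves: +€21B + (+€10.5B) = +€31.5 billion.

+€31.5 billion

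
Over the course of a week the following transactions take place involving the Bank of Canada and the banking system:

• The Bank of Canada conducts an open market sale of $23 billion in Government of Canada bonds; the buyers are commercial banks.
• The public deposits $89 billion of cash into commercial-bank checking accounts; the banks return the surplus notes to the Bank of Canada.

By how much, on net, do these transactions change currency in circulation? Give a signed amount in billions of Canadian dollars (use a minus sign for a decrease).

Bank of Canada balance sheet:
  Assets:      Securities −$23B
  Liabilities: Bank reserves +$66B, Currency in circulation −$89B
Commercial banking system:
  Assets:      Reserves at CB +$66B, Securities +$23B
  Liabilities: Checkable deposits +$89B
So the change in currency in circulation is -$89 billion.

-$89 billion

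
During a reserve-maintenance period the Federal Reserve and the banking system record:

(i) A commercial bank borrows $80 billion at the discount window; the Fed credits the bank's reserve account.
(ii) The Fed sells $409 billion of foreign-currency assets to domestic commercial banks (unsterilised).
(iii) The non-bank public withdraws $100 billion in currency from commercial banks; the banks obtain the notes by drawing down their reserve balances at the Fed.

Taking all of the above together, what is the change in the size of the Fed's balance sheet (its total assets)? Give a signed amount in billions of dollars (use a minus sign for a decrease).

-$329 billion

Discount-window loan $80 billion: a Fed asset is acquired → +$80B.
FX sale $409 billion: a Fed asset is shed → −$409B.
Currency withdrawal $100 billion: only the composition of liabilities changes → 0.
Net: 80 − 409 + 0 = -$329 billion.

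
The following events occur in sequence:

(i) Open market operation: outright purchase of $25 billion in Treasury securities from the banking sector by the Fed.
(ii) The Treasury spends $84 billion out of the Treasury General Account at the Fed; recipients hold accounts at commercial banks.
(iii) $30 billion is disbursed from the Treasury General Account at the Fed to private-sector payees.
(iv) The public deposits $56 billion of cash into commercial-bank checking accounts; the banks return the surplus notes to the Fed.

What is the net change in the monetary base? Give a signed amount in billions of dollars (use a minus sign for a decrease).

+$139 billion

OMO purchase (from banks) $25 billion: Fed balance sheet expands → +$25B.
Government spending $84 billion: a non-base liability converts back to reserves → +$84B.
Government spending $30 billion: a non-base liability converts back to reserves → +$30B.
Currency deposit $56 billion: just a shift between currency and reserves — both are base money → 0.
Net: 25 + 84 + 30 + 0 = +$139 billion.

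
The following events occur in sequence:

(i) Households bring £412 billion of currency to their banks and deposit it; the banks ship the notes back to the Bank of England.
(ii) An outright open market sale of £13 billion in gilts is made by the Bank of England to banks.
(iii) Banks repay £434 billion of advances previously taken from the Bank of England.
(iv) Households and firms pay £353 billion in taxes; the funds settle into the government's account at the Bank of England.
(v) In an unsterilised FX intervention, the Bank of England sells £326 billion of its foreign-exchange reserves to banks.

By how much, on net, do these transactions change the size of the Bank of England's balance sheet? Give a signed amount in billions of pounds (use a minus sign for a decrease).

-£773 billion

Bank of England balance sheet:
  Assets:      Securities −£13B, Loans to banks −£434B, Foreign assets −£326B
  Liabilities: Bank reserves −£714B, Currency in circulation −£412B, Government deposits +£353B
Commercial banking system:
  Assets:      Reserves at CB −£714B, Securities +£13B, Foreign assets +£326B
  Liabilities: Checkable deposits +£59B, Borrowings from CB −£434B
Change in total Bank of England assets = -£773 billion.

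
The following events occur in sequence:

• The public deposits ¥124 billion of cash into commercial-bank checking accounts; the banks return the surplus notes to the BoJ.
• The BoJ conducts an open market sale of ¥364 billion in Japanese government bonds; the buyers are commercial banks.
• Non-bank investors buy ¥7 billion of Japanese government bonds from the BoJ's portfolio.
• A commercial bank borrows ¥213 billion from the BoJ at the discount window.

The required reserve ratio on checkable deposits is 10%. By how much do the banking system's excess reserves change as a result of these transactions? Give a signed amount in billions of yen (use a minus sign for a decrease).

Currency deposit ¥124 billion: reserves +¥124B, deposits +¥124B.
OMO sale (to banks) ¥364 billion: reserves −¥364B, deposits 0.
Asset sale (to non-banks) ¥7 billion: reserves −¥7B, deposits −¥7B.
Discount-window loan ¥213 billion: reserves +¥213B, deposits 0.
Totals: Δreserves = −¥34B, Δdeposits = +¥117B.
Δrequired reserves = 10% × +¥117B = +¥11.7B.
Δexcess reserves = Δreserves − Δrequired = −¥34B − (+¥11.7B) = -¥45.7 billion.

-¥45.7 billion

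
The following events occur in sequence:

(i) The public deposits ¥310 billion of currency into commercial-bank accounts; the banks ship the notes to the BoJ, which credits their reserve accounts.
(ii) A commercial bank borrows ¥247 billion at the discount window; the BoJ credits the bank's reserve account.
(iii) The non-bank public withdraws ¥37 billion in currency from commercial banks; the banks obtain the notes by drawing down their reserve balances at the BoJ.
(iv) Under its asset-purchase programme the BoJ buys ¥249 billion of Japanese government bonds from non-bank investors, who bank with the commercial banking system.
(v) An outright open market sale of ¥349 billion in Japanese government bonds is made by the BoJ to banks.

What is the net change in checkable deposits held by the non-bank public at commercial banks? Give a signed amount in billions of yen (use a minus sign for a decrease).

Currency deposit ¥310 billion: non-bank counterparties' bank balances rise → +¥310B.
Discount-window loan ¥247 billion: the counterparty is a bank, so public deposits are unchanged → 0.
Currency withdrawal ¥37 billion: non-bank counterparties' bank balances fall → −¥37B.
Asset purchase (from non-banks) ¥249 billion: non-bank counterparties' bank balances rise → +¥249B.
OMO sale (to banks) ¥349 billion: the counterparty is a bank, so public deposits are unchanged → 0.
Net: 310 + 0 − 37 + 249 + 0 = +¥522 billion.

+¥522 billion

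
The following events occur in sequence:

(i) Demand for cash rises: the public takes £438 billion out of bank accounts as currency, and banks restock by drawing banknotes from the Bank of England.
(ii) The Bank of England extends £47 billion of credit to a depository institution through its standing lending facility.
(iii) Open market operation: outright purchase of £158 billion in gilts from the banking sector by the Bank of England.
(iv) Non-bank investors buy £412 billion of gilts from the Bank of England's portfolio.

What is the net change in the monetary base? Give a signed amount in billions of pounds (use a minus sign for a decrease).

-£207 billion

Bank of England balance sheet:
  Assets:      Securities −£254B, Loans to banks +£47B
  Liabilities: Bank reserves −£645B, Currency in circulation +£438B
Monetary base = currency + reserves: +£438B + (−£645B) = -£207 billion.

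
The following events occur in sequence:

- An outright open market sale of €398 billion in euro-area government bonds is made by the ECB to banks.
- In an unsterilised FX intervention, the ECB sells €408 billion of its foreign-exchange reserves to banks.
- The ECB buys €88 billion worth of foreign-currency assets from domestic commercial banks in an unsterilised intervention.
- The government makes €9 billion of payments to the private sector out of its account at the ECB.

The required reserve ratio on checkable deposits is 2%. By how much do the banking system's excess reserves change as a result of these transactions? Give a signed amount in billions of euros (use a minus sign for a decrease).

OMO sale (to banks) €398 billion: reserves −€398B, deposits 0.
FX sale €408 billion: reserves −€408B, deposits 0.
FX purchase €88 billion: reserves +€88B, deposits 0.
Government spending €9 billion: reserves +€9B, deposits +€9B.
Totals: Δreserves = −€709B, Δdeposits = +€9B.
Δrequired reserves = 2% × +€9B = +€0.18B.
Δexcess reserves = Δreserves − Δrequired = −€709B − (+€0.18B) = -€709.18 billion.

-€709.18 billion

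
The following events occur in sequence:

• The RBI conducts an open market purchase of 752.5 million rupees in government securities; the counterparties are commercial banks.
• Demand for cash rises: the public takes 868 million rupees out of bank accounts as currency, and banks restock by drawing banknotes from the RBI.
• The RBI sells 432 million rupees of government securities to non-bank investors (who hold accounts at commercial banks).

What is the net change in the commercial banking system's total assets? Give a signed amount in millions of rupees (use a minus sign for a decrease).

-1300 million

RBI balance sheet:
  Assets:      Securities +320.5M
  Liabilities: Bank reserves −547.5M, Currency in circulation +868M
Commercial banking system:
  Assets:      Reserves at CB −547.5M, Securities −752.5M
  Liabilities: Checkable deposits −1300M
Change in total bank assets = -1300 million.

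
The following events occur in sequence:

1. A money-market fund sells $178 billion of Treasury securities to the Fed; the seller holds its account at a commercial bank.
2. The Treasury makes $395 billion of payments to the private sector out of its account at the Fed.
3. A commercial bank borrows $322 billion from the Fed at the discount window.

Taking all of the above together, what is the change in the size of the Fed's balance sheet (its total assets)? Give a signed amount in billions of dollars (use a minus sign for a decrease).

+$500 billion

Fed balance sheet:
  Assets:      Securities +$178B, Loans to banks +$322B
  Liabilities: Bank reserves +$895B, Government deposits −$395B
Change in total Fed assets = +$500 billion.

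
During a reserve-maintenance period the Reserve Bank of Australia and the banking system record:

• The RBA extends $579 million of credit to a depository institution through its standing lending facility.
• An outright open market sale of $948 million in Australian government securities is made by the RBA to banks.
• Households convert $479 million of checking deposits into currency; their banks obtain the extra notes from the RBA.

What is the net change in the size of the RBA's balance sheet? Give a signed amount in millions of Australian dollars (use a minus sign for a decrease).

-$369 million

Discount-window loan $579 million: an RBA asset is acquired → +$579M.
OMO sale (to banks) $948 million: an RBA asset is shed → −$948M.
Currency withdrawal $479 million: only the composition of liabilities changes → 0.
Net: 579 − 948 + 0 = -$369 million.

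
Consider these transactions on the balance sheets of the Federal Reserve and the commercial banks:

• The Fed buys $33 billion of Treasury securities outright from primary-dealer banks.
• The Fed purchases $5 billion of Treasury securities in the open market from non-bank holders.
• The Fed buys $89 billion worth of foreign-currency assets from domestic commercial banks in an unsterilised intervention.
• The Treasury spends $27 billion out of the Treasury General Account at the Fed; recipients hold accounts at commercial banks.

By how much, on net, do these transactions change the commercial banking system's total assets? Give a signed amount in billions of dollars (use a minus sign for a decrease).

Fed balance sheet:
  Assets:      Securities +$38B, Foreign assets +$89B
  Liabilities: Bank reserves +$154B, Government deposits −$27B
Commercial banking system:
  Assets:      Reserves at CB +$154B, Securities −$33B, Foreign assets −$89B
  Liabilities: Checkable deposits +$32B
Change in total bank assets = +$32 billion.

+$32 billion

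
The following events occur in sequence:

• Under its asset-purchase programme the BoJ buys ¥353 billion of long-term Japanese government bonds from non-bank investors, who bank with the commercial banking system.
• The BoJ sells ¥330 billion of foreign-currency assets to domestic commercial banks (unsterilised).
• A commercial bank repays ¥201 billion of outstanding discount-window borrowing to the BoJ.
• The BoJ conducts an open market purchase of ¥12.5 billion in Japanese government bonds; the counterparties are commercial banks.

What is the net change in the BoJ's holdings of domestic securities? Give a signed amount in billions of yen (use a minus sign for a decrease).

BoJ balance sheet:
  Assets:      Securities +¥365.5B, Loans to banks −¥201B, Foreign assets −¥330B
  Liabilities: Bank reserves −¥165.5B
So the change in the BoJ's holdings of domestic securities is +¥365.5 billion.

+¥365.5 billion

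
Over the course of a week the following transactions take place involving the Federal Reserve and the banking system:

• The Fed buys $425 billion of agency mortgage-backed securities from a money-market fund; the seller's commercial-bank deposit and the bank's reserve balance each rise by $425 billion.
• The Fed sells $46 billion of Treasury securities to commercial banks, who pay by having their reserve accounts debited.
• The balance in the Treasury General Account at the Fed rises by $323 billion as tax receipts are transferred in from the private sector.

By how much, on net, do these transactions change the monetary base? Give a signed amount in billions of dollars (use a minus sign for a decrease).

+$56 billion

Asset purchase (from non-banks) $425 billion: Fed balance sheet expands → +$425B.
OMO sale (to banks) $46 billion: Fed balance sheet contracts → −$46B.
Government account inflow $323 billion: reserves shift to a non-base liability → −$323B.
Net: 425 − 46 − 323 = +$56 billion.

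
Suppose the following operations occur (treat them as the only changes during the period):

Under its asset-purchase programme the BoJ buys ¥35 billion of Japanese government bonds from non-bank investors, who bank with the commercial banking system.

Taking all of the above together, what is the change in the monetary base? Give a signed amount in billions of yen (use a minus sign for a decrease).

BoJ balance sheet:
  Assets:      Securities +¥35B
  Liabilities: Bank reserves +¥35B
Monetary base = currency + reserves: 0 + (+¥35B) = +¥35 billion.

+¥35 billion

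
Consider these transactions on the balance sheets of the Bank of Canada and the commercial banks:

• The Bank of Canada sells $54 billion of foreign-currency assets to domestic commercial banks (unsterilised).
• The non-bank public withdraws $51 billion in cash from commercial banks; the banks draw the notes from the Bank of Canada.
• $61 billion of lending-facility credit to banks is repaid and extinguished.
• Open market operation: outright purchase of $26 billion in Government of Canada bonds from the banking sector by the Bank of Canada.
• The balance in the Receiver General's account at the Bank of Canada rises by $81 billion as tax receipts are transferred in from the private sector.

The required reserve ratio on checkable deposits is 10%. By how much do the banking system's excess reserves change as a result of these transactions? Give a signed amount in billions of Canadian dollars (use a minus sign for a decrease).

FX sale $54 billion: reserves −$54B, deposits 0.
Currency withdrawal $51 billion: reserves −$51B, deposits −$51B.
Discount-window repayment $61 billion: reserves −$61B, deposits 0.
OMO purchase (from banks) $26 billion: reserves +$26B, deposits 0.
Government account inflow $81 billion: reserves −$81B, deposits −$81B.
Totals: Δreserves = −$221B, Δdeposits = −$132B.
Δrequired reserves = 10% × −$132B = −$13.2B.
Δexcess reserves = Δreserves − Δrequired = −$221B − (−$13.2B) = -$207.8 billion.

-$207.8 billion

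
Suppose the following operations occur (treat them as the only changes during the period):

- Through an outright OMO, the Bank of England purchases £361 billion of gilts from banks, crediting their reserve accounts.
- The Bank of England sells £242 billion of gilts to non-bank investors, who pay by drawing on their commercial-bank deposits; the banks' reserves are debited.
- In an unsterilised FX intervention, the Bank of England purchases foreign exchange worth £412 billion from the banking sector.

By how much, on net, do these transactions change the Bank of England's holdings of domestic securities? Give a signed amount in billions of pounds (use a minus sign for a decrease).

OMO purchase (from banks) £361 billion: securities added to the Bank of England's portfolio → +£361B.
Asset sale (to non-banks) £242 billion: securities removed from the Bank of England's portfolio → −£242B.
FX purchase £412 billion: the Bank of England's securities portfolio is untouched → 0.
Net: 361 − 242 + 0 = +£119 billion.

+£119 billion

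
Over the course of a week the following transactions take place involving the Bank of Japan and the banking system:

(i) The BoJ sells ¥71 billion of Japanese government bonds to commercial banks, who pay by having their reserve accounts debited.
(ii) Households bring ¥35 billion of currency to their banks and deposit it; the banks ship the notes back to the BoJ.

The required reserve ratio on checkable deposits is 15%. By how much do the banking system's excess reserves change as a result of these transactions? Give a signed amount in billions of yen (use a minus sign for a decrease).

-¥41.25 billion

OMO sale (to banks) ¥71 billion: reserves −¥71B, deposits 0.
Currency deposit ¥35 billion: reserves +¥35B, deposits +¥35B.
Totals: Δreserves = −¥36B, Δdeposits = +¥35B.
Δrequired reserves = 15% × +¥35B = +¥5.25B.
Δexcess reserves = Δreserves − Δrequired = −¥36B − (+¥5.25B) = -¥41.25 billion.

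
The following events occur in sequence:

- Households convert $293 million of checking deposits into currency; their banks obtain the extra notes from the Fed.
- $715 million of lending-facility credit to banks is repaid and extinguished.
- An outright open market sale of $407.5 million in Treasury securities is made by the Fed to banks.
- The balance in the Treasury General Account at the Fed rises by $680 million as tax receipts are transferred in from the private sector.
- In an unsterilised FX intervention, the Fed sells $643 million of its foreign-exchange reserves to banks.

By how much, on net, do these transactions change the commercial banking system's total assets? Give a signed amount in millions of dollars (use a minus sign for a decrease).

-$1688 million

Currency withdrawal $293 million: bank balance sheets shrink → −$293M.
Discount-window repayment $715 million: bank balance sheets shrink → −$715M.
OMO sale (to banks) $407.5 million: just an asset swap on bank balance sheets → 0.
Government account inflow $680 million: bank balance sheets shrink → −$680M.
FX sale $643 million: just an asset swap on bank balance sheets → 0.
Net: −293 − 715 + 0 − 680 + 0 = -$1688 million.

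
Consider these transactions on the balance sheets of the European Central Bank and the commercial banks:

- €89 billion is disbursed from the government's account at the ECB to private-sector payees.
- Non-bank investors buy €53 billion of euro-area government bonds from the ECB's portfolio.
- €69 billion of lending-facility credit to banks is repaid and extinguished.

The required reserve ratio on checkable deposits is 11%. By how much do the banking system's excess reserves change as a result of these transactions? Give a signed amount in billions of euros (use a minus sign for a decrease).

-€36.96 billion

Government spending €89 billion: reserves +€89B, deposits +€89B.
Asset sale (to non-banks) €53 billion: reserves −€53B, deposits −€53B.
Discount-window repayment €69 billion: reserves −€69B, deposits 0.
Totals: Δreserves = −€33B, Δdeposits = +€36B.
Δrequired reserves = 11% × +€36B = +€3.96B.
Δexcess reserves = Δreserves − Δrequired = −€33B − (+€3.96B) = -€36.96 billion.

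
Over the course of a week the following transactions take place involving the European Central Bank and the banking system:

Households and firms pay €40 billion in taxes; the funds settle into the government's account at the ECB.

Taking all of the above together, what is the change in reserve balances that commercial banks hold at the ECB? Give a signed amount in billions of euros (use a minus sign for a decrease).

ECB balance sheet:
  Assets:      no change
  Liabilities: Bank reserves −€40B, Government deposits +€40B
So the change in reserve balances that commercial banks hold at the ECB is -€40 billion.

-€40 billion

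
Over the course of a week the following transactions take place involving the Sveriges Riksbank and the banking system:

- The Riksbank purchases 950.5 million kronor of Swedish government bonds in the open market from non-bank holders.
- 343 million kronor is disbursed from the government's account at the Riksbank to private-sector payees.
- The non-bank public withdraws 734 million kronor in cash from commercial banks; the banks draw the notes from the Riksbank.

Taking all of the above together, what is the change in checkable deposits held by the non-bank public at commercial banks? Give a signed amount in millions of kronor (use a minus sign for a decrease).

+559.5 million

Asset purchase (from non-banks) 950.5 million kronor: non-bank counterparties' bank balances rise → +950.5M.
Government spending 343 million kronor: non-bank counterparties' bank balances rise → +343M.
Currency withdrawal 734 million kronor: non-bank counterparties' bank balances fall → −734M.
Net: 950.5 + 343 − 734 = +559.5 million.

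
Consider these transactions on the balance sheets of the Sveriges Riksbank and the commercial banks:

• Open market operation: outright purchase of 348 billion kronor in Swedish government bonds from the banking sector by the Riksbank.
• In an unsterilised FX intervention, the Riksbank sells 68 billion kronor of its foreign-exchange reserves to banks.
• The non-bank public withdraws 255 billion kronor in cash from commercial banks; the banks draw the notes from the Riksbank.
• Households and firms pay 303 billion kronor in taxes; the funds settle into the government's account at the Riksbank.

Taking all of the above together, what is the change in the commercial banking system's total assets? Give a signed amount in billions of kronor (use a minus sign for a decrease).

Riksbank balance sheet:
  Assets:      Securities +348B, Foreign assets −68B
  Liabilities: Bank reserves −278B, Currency in circulation +255B, Government deposits +303B
Commercial banking system:
  Assets:      Reserves at CB −278B, Securities −348B, Foreign assets +68B
  Liabilities: Checkable deposits −558B
Change in total bank assets = -558 billion.

-558 billion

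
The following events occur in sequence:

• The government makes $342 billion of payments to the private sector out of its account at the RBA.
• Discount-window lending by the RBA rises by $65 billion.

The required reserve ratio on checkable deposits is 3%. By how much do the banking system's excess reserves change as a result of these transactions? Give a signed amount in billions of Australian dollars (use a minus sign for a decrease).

Government spending $342 billion: reserves +$342B, deposits +$342B.
Discount-window loan $65 billion: reserves +$65B, deposits 0.
Totals: Δreserves = +$407B, Δdeposits = +$342B.
Δrequired reserves = 3% × +$342B = +$10.26B.
Δexcess reserves = Δreserves − Δrequired = +$407B − (+$10.26B) = +$396.74 billion.

+$396.74 billion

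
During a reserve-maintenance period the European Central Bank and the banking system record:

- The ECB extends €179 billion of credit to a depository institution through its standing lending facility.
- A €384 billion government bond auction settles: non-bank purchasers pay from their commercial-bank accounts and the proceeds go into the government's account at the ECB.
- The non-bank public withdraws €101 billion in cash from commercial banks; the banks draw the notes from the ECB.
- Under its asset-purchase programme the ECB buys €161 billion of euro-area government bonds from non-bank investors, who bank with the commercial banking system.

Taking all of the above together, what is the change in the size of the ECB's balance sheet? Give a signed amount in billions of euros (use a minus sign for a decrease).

+€340 billion

ECB balance sheet:
  Assets:      Securities +€161B, Loans to banks +€179B
  Liabilities: Bank reserves −€145B, Currency in circulation +€101B, Government deposits +€384B
Commercial banking system:
  Assets:      Reserves at CB −€145B
  Liabilities: Checkable deposits −€324B, Borrowings from CB +€179B
Change in total ECB assets = +€340 billion.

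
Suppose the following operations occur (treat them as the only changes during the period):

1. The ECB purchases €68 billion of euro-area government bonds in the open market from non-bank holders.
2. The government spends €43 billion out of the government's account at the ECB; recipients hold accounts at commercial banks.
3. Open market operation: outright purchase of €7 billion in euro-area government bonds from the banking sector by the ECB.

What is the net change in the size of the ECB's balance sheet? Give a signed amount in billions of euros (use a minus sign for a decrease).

Asset purchase (from non-banks) €68 billion: an ECB asset is acquired → +€68B.
Government spending €43 billion: only the composition of liabilities changes → 0.
OMO purchase (from banks) €7 billion: an ECB asset is acquired → +€7B.
Net: 68 + 0 + 7 = +€75 billion.

+€75 billion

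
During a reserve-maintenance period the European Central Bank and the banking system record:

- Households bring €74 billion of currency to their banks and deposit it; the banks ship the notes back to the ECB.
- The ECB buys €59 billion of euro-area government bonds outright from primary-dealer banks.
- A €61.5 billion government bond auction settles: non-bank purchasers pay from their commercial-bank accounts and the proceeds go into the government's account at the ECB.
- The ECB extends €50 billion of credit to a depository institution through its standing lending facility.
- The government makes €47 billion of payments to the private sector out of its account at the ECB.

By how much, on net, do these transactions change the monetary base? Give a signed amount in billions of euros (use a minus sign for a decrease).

ECB balance sheet:
  Assets:      Securities +€59B, Loans to banks +€50B
  Liabilities: Bank reserves +€168.5B, Currency in circulation −€74B, Government deposits +€14.5B
Monetary base = currency + reserves: −€74B + (+€168.5B) = +€94.5 billion.

+€94.5 billion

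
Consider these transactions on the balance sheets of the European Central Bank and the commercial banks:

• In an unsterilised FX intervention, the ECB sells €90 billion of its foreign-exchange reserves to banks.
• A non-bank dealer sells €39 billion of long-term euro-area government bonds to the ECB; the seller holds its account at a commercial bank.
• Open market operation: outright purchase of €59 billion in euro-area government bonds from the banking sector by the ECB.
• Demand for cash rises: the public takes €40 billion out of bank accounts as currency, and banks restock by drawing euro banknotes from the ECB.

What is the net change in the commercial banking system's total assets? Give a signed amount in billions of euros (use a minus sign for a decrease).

ECB balance sheet:
  Assets:      Securities +€98B, Foreign assets −€90B
  Liabilities: Bank reserves −€32B, Currency in circulation +€40B
Commercial banking system:
  Assets:      Reserves at CB −€32B, Securities −€59B, Foreign assets +€90B
  Liabilities: Checkable deposits −€1B
Change in total bank assets = -€1 billion.

-€1 billion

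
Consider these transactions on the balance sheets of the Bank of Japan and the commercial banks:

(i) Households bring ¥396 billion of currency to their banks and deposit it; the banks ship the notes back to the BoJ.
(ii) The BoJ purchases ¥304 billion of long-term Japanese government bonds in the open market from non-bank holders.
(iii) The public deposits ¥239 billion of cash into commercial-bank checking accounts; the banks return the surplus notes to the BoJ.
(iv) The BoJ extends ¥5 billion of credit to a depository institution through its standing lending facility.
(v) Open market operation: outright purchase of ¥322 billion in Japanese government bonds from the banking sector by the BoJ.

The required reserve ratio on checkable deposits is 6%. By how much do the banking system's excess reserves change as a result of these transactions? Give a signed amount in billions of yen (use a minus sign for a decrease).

+¥1209.66 billion

Currency deposit ¥396 billion: reserves +¥396B, deposits +¥396B.
Asset purchase (from non-banks) ¥304 billion: reserves +¥304B, deposits +¥304B.
Currency deposit ¥239 billion: reserves +¥239B, deposits +¥239B.
Discount-window loan ¥5 billion: reserves +¥5B, deposits 0.
OMO purchase (from banks) ¥322 billion: reserves +¥322B, deposits 0.
Totals: Δreserves = +¥1266B, Δdeposits = +¥939B.
Δrequired reserves = 6% × +¥939B = +¥56.34B.
Δexcess reserves = Δreserves − Δrequired = +¥1266B − (+¥56.34B) = +¥1209.66 billion.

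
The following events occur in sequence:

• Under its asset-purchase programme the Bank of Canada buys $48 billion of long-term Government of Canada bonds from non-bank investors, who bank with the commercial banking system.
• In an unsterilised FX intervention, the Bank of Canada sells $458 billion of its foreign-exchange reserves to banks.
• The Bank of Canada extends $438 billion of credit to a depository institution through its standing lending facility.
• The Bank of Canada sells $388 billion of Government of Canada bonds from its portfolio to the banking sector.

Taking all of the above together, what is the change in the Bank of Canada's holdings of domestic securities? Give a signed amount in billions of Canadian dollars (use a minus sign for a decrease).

Asset purchase (from non-banks) $48 billion: securities added to the Bank of Canada's portfolio → +$48B.
FX sale $458 billion: the Bank of Canada's securities portfolio is untouched → 0.
Discount-window loan $438 billion: the Bank of Canada's securities portfolio is untouched → 0.
OMO sale (to banks) $388 billion: securities removed from the Bank of Canada's portfolio → −$388B.
Net: 48 + 0 + 0 − 388 = -$340 billion.

-$340 billion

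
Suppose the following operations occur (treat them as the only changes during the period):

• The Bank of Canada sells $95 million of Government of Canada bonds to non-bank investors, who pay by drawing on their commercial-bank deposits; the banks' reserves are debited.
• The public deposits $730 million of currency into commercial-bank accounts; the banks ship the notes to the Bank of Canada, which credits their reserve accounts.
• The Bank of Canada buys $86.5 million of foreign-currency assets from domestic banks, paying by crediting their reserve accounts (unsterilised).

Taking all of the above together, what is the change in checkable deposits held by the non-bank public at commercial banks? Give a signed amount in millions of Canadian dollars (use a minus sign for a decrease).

+$635 million

Asset sale (to non-banks) $95 million: non-bank counterparties' bank balances fall → −$95M.
Currency deposit $730 million: non-bank counterparties' bank balances rise → +$730M.
FX purchase $86.5 million: the counterparty is a bank, so public deposits are unchanged → 0.
Net: −95 + 730 + 0 = +$635 million.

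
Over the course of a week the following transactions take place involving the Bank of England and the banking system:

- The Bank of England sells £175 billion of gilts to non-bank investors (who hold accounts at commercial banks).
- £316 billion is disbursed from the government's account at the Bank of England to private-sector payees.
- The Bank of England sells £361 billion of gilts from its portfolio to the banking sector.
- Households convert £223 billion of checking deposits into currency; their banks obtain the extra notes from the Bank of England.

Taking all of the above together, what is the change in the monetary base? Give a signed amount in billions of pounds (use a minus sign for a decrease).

Bank of England balance sheet:
  Assets:      Securities −£536B
  Liabilities: Bank reserves −£443B, Currency in circulation +£223B, Government deposits −£316B
Monetary base = currency + reserves: +£223B + (−£443B) = -£220 billion.

-£220 billion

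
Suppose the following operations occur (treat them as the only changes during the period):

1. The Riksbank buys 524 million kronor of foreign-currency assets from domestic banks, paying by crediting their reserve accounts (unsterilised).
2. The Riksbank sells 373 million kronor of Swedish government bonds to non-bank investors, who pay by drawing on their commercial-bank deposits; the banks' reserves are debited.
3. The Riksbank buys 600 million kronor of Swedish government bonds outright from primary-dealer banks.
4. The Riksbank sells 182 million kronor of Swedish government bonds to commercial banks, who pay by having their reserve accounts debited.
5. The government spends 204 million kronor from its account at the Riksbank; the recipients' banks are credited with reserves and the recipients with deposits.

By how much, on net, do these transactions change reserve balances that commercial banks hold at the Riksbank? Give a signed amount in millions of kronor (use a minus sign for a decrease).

+773 million

FX purchase 524 million kronor: the Riksbank pays by crediting reserve accounts → +524M.
Asset sale (to non-banks) 373 million kronor: the non-bank buyers' banks settle from reserves → −373M.
OMO purchase (from banks) 600 million kronor: the Riksbank pays by crediting reserve accounts → +600M.
OMO sale (to banks) 182 million kronor: the buying banks pay out of their reserve balances → −182M.
Government spending 204 million kronor: government payments flow into bank reserve accounts → +204M.
Net: 524 − 373 + 600 − 182 + 204 = +773 million.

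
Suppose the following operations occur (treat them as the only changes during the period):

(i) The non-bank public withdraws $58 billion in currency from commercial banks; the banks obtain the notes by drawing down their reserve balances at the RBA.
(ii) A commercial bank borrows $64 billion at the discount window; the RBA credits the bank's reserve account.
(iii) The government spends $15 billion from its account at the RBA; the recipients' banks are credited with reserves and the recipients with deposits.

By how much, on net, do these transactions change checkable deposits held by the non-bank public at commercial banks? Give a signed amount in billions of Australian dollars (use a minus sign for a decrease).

Currency withdrawal $58 billion: non-bank counterparties' bank balances fall → −$58B.
Discount-window loan $64 billion: the counterparty is a bank, so public deposits are unchanged → 0.
Government spending $15 billion: non-bank counterparties' bank balances rise → +$15B.
Net: −58 + 0 + 15 = -$43 billion.

-$43 billion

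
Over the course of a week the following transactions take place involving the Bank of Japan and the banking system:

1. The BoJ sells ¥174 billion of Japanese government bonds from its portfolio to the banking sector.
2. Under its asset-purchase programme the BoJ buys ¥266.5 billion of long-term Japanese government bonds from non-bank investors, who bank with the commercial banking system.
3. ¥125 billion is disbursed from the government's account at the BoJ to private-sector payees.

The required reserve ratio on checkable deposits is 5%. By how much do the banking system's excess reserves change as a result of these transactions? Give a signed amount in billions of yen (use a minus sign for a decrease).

+¥197.925 billion

OMO sale (to banks) ¥174 billion: reserves −¥174B, deposits 0.
Asset purchase (from non-banks) ¥266.5 billion: reserves +¥266.5B, deposits +¥266.5B.
Government spending ¥125 billion: reserves +¥125B, deposits +¥125B.
Totals: Δreserves = +¥217.5B, Δdeposits = +¥391.5B.
Δrequired reserves = 5% × +¥391.5B = +¥19.575B.
Δexcess reserves = Δreserves − Δrequired = +¥217.5B − (+¥19.575B) = +¥197.925 billion.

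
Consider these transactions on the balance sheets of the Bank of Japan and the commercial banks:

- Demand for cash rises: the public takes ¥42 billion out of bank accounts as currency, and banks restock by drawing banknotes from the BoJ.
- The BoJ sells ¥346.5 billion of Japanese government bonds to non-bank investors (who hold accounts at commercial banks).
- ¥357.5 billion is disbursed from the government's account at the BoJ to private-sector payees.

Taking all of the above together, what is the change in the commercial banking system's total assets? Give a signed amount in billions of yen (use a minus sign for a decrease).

Currency withdrawal ¥42 billion: bank balance sheets shrink → −¥42B.
Asset sale (to non-banks) ¥346.5 billion: bank balance sheets shrink → −¥346.5B.
Government spending ¥357.5 billion: bank balance sheets expand → +¥357.5B.
Net: −42 − 346.5 + 357.5 = -¥31 billion.

-¥31 billion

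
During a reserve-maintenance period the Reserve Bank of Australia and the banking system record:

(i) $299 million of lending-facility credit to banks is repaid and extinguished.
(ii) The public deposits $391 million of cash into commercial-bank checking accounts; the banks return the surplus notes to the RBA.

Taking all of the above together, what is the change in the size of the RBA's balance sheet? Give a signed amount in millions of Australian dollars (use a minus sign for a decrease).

RBA balance sheet:
  Assets:      Loans to banks −$299M
  Liabilities: Bank reserves +$92M, Currency in circulation −$391M
Commercial banking system:
  Assets:      Reserves at CB +$92M
  Liabilities: Checkable deposits +$391M, Borrowings from CB −$299M
Change in total RBA assets = -$299 million.

-$299 million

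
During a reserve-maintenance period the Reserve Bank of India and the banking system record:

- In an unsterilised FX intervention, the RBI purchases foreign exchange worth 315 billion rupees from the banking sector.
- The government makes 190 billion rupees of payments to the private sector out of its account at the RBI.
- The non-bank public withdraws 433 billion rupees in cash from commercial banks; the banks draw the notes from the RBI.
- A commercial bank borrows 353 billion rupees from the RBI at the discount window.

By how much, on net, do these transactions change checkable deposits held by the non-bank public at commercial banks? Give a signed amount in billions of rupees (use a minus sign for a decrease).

-243 billion

FX purchase 315 billion rupees: the counterparty is a bank, so public deposits are unchanged → 0.
Government spending 190 billion rupees: non-bank counterparties' bank balances rise → +190B.
Currency withdrawal 433 billion rupees: non-bank counterparties' bank balances fall → −433B.
Discount-window loan 353 billion rupees: the counterparty is a bank, so public deposits are unchanged → 0.
Net: 0 + 190 − 433 + 0 = -243 billion.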